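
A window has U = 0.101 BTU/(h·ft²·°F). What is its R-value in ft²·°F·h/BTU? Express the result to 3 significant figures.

9.90 ft²·°F·h/BTU

R = 1/U = 1/0.101 = 9.901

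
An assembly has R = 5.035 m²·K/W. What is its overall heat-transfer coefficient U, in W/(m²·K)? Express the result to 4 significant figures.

U = 1/R = 1/5.035 = 0.19861

0.1986 W/(m²·K)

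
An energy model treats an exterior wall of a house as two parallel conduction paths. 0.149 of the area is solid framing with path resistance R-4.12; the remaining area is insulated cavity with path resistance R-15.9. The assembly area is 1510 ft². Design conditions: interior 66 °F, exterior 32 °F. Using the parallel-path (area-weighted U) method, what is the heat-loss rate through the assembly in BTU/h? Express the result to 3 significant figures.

4600 BTU/h

U_eff = 0.851/15.9 + 0.149/4.12 = 0.05352 + 0.03617 = 0.08969
R_eff = 1/U_eff = 11.15 ft²·°F·h/BTU
Q = 1510 × (66 − 32) / 11.15 = 4605 BTU/h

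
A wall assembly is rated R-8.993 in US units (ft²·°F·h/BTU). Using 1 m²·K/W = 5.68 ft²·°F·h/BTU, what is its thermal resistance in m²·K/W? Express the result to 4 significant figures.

R_SI = 8.993/5.68 = 1.5833

1.583 m²·K/W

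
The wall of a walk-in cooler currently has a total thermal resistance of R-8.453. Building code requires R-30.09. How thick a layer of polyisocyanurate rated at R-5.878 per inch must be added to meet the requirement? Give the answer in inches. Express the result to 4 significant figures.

3.681 in

ΔR = 30.09 − 8.453 = 21.637 ft²·°F·h/BTU
L = ΔR / (R/in) = 21.637/5.878 = 3.681 in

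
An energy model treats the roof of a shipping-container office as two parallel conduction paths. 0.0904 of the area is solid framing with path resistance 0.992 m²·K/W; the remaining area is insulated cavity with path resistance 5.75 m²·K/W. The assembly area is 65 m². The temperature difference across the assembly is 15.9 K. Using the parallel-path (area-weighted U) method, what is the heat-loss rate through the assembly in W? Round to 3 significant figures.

258 W

U_eff = 0.9096/5.75 + 0.0904/0.992 = 0.1582 + 0.09113 = 0.2493
R_eff = 1/U_eff = 4.011 m²·K/W
Q = 65 × 15.9 / 4.011 = 257.7 W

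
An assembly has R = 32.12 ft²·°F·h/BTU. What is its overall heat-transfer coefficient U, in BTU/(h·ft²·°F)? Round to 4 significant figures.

U = 1/R = 1/32.12 = 0.031133

0.03113 BTU/(h·ft²·°F)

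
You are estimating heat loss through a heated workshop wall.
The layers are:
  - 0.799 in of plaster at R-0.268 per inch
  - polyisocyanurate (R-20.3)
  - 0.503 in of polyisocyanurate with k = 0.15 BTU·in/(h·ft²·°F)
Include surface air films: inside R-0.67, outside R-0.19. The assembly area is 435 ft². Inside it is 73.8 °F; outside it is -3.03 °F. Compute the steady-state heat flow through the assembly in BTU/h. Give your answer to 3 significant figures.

0.799 × 0.268 = 0.2141
0.503/0.15 = 3.353
R_total = 0.67 + 0.2141 + 20.3 + 3.353 + 0.19 = 24.73 ft²·°F·h/BTU
Q = A·ΔT/R = 435 × (73.8 − (-3.03)) / 24.73 = 1352 BTU/h

1350 BTU/h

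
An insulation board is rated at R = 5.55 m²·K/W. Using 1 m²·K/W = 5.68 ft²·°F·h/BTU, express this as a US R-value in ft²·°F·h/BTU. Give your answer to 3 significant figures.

R_US = 5.55 × 5.68 = 31.52

31.5 ft²·°F·h/BTU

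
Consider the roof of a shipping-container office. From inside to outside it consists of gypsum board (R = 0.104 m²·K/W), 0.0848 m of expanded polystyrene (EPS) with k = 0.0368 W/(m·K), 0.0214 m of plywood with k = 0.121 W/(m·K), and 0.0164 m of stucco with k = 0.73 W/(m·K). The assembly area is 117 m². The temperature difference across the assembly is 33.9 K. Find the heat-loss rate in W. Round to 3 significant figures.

0.0848/0.0368 = 2.304
0.0214/0.121 = 0.1769
0.0164/0.73 = 0.02247
R_total = 0.104 + 2.304 + 0.1769 + 0.02247 = 2.608 m²·K/W
Q = A·ΔT/R = 117 × 33.9 / 2.608 = 1521 W

1520 W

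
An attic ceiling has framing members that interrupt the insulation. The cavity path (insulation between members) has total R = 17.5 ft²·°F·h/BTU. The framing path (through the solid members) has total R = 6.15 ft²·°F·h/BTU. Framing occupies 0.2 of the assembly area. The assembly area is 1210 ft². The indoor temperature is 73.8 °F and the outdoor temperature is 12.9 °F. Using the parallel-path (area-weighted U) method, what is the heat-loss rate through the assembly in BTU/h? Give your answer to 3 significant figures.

U_eff = 0.8/17.5 + 0.2/6.15 = 0.04571 + 0.03252 = 0.07823
R_eff = 1/U_eff = 12.78 ft²·°F·h/BTU
Q = 1210 × (73.8 − 12.9) / 12.78 = 5765 BTU/h

5770 BTU/h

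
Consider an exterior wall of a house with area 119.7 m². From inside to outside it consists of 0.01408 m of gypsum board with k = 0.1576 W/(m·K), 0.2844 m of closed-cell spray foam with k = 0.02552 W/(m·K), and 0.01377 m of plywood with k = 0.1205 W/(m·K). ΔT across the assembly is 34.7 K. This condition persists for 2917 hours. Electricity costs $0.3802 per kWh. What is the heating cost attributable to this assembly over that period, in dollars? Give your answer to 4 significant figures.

0.01408/0.1576 = 0.08934
0.2844/0.02552 = 11.144
0.01377/0.1205 = 0.11427
R_total = 0.08934 + 11.144 + 0.11427 = 11.348 m²·K/W
Q = 119.7 × 34.7 / 11.348 = 366.03 W
E = 366.03 W × 2917 h / 1000 = 1067.7 kWh
Cost = 1067.7 × 0.3802 = $405.94

405.9 dollars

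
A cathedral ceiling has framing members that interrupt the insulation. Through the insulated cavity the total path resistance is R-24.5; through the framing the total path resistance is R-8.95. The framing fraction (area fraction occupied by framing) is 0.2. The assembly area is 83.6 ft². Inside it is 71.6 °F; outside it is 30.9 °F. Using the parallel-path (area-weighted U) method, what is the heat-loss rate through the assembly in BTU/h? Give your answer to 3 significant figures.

U_eff = 0.8/24.5 + 0.2/8.95 = 0.03265 + 0.02235 = 0.055
R_eff = 1/U_eff = 18.18 ft²·°F·h/BTU
Q = 83.6 × (71.6 − 30.9) / 18.18 = 187.1 BTU/h

187 BTU/h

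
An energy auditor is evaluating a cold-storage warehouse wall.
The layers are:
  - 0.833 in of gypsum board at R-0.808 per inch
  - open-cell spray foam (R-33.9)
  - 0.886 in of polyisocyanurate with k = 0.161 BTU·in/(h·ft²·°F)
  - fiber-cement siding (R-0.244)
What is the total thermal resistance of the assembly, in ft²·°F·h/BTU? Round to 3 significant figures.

40.3 ft²·°F·h/BTU

0.833 × 0.808 = 0.6731
0.886/0.161 = 5.503
R_total = 0.6731 + 33.9 + 5.503 + 0.244 = 40.32 ft²·°F·h/BTU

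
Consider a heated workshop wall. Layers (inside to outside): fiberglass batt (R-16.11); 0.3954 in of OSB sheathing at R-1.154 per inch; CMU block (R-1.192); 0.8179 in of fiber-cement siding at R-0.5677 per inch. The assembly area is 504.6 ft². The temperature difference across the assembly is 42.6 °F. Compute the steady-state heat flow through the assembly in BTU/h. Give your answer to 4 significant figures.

1180 BTU/h

0.3954 × 1.154 = 0.45629
0.8179 × 0.5677 = 0.46432
R_total = 16.11 + 0.45629 + 1.192 + 0.46432 = 18.223 ft²·°F·h/BTU
Q = A·ΔT/R = 504.6 × 42.6 / 18.223 = 1179.6 BTU/h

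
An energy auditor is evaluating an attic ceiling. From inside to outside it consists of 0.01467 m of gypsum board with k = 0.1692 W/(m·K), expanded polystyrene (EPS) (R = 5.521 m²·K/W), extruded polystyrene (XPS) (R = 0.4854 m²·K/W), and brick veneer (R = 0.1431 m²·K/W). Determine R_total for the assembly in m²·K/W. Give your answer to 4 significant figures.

6.236 m²·K/W

0.01467/0.1692 = 0.086702
R_total = 0.086702 + 5.521 + 0.4854 + 0.1431 = 6.2362 m²·K/W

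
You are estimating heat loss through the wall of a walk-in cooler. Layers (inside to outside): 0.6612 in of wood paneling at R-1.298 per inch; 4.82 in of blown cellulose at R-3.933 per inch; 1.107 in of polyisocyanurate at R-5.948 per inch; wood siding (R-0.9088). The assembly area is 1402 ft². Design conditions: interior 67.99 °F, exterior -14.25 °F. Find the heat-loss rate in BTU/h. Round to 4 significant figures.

0.6612 × 1.298 = 0.85824
4.82 × 3.933 = 18.957
1.107 × 5.948 = 6.5844
R_total = 0.85824 + 18.957 + 6.5844 + 0.9088 = 27.309 ft²·°F·h/BTU
Q = A·ΔT/R = 1402 × (67.99 − (-14.25)) / 27.309 = 4222.1 BTU/h

4222 BTU/h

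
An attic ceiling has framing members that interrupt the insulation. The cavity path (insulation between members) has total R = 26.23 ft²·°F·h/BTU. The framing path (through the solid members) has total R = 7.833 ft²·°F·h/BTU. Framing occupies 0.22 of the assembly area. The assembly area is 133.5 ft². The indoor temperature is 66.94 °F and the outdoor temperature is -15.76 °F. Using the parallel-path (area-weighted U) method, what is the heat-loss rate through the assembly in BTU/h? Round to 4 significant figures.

U_eff = 0.78/26.23 + 0.22/7.833 = 0.029737 + 0.028086 = 0.057823
R_eff = 1/U_eff = 17.294 ft²·°F·h/BTU
Q = 133.5 × (66.94 − (-15.76)) / 17.294 = 638.39 BTU/h

638.4 BTU/h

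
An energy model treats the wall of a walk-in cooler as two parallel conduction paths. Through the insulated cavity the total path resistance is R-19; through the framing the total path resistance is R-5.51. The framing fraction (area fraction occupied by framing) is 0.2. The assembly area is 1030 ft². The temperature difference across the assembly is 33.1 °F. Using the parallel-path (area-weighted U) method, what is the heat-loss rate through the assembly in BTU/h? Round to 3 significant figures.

U_eff = 0.8/19 + 0.2/5.51 = 0.04211 + 0.0363 = 0.0784
R_eff = 1/U_eff = 12.75 ft²·°F·h/BTU
Q = 1030 × 33.1 / 12.75 = 2673 BTU/h

2670 BTU/h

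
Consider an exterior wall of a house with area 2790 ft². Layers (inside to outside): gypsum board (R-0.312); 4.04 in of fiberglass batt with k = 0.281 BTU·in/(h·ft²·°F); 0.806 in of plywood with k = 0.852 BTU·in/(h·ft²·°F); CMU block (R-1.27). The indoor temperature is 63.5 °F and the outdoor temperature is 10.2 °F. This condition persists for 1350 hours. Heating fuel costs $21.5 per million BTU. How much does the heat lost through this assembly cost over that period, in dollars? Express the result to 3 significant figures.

4.04/0.281 = 14.38
0.806/0.852 = 0.946
R_total = 0.312 + 14.38 + 0.946 + 1.27 = 16.91 ft²·°F·h/BTU
Q = 2790 × (63.5 − 10.2) / 16.91 = 8797 BTU/h
E = 8797 × 1350 = 11880000 BTU
Cost = 11880000/10⁶ × 21.5 = $255.3

255 dollars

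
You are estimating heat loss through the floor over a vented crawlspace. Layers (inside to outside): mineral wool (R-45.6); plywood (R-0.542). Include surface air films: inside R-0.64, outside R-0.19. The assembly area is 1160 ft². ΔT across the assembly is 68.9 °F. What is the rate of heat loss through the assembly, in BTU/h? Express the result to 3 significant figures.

1700 BTU/h

R_total = 0.64 + 45.6 + 0.542 + 0.19 = 46.97 ft²·°F·h/BTU
Q = A·ΔT/R = 1160 × 68.9 / 46.97 = 1702 BTU/h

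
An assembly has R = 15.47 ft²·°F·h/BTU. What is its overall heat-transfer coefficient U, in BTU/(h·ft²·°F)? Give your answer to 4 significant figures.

U = 1/R = 1/15.47 = 0.064641

0.06464 BTU/(h·ft²·°F)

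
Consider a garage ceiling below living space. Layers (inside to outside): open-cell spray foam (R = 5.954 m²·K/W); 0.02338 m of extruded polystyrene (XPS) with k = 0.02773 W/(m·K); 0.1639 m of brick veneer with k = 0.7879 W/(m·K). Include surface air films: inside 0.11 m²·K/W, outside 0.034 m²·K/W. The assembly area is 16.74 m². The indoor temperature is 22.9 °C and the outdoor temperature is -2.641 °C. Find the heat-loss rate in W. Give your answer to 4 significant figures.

59.81 W

0.02338/0.02773 = 0.84313
0.1639/0.7879 = 0.20802
R_total = 0.11 + 5.954 + 0.84313 + 0.20802 + 0.034 = 7.1492 m²·K/W
Q = A·ΔT/R = 16.74 × (22.9 − (-2.641)) / 7.1492 = 59.805 W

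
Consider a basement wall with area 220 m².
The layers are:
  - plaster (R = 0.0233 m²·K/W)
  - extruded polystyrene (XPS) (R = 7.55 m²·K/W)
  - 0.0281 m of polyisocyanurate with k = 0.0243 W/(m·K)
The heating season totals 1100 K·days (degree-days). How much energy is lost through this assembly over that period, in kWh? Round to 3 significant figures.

0.0281/0.0243 = 1.156
R_total = 0.0233 + 7.55 + 1.156 = 8.73 m²·K/W
E = A × HDD × 24 / R / 1000 = 220 × 1100 × 24 / 8.73 / 1000 = 665.3 kWh

665 kWh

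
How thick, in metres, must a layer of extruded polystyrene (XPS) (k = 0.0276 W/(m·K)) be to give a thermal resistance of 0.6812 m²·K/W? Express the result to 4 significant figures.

L = R·k = 0.6812 × 0.0276 = 0.018801 m

0.01880 m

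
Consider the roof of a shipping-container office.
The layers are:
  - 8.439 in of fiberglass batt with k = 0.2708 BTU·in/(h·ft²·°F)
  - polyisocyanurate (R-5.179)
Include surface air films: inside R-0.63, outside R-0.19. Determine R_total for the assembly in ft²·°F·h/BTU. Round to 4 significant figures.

37.16 ft²·°F·h/BTU

8.439/0.2708 = 31.163
R_total = 0.63 + 31.163 + 5.179 + 0.19 = 37.162 ft²·°F·h/BTU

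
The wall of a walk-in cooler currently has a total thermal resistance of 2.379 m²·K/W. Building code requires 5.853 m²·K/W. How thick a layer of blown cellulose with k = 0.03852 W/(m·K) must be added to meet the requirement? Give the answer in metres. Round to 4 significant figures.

0.1338 m

ΔR = 5.853 − 2.379 = 3.474 m²·K/W
L = ΔR × k = 3.474 × 0.03852 = 0.13382 m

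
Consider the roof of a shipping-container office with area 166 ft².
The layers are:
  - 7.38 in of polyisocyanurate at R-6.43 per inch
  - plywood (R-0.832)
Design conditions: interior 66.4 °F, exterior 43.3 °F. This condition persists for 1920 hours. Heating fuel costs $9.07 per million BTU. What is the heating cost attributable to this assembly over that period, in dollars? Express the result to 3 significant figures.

1.38 dollars

7.38 × 6.43 = 47.45
R_total = 47.45 + 0.832 = 48.29 ft²·°F·h/BTU
Q = 166 × (66.4 − 43.3) / 48.29 = 79.42 BTU/h
E = 79.42 × 1920 = 152500 BTU
Cost = 152500/10⁶ × 9.07 = $1.383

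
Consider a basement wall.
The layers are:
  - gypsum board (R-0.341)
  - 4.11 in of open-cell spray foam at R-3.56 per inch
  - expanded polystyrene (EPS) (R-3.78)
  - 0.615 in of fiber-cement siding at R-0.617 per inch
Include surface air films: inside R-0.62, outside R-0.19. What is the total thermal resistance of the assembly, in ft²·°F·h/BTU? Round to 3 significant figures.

19.9 ft²·°F·h/BTU

4.11 × 3.56 = 14.63
0.615 × 0.617 = 0.3795
R_total = 0.62 + 0.341 + 14.63 + 3.78 + 0.3795 + 0.19 = 19.94 ft²·°F·h/BTU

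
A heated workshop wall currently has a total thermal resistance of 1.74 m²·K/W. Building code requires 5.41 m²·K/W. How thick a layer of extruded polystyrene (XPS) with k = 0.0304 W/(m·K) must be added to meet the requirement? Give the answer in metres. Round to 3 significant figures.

0.112 m

ΔR = 5.41 − 1.74 = 3.67 m²·K/W
L = ΔR × k = 3.67 × 0.0304 = 0.1116 m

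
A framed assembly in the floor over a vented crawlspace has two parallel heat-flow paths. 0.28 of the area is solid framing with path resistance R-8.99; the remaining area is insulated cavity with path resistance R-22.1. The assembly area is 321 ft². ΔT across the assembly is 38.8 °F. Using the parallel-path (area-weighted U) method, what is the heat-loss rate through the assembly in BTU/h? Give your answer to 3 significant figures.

794 BTU/h

U_eff = 0.72/22.1 + 0.28/8.99 = 0.03258 + 0.03115 = 0.06372
R_eff = 1/U_eff = 15.69 ft²·°F·h/BTU
Q = 321 × 38.8 / 15.69 = 793.7 BTU/h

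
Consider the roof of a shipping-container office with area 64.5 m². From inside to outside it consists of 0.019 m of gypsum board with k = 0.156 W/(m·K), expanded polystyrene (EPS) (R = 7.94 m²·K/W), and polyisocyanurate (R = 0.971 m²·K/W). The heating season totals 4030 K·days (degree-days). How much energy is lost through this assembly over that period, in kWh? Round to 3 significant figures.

0.019/0.156 = 0.1218
R_total = 0.1218 + 7.94 + 0.971 = 9.033 m²·K/W
E = A × HDD × 24 / R / 1000 = 64.5 × 4030 × 24 / 9.033 / 1000 = 690.6 kWh

691 kWh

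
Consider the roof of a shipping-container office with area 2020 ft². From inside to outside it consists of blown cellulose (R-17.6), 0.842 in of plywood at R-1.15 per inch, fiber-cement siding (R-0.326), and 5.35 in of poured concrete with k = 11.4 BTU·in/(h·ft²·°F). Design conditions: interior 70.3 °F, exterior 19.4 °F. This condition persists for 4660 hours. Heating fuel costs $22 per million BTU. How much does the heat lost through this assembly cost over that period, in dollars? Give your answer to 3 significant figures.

544 dollars

0.842 × 1.15 = 0.9683
5.35/11.4 = 0.4693
R_total = 17.6 + 0.9683 + 0.326 + 0.4693 = 19.36 ft²·°F·h/BTU
Q = 2020 × (70.3 − 19.4) / 19.36 = 5310 BTU/h
E = 5310 × 4660 = 24740000 BTU
Cost = 24740000/10⁶ × 22 = $544.4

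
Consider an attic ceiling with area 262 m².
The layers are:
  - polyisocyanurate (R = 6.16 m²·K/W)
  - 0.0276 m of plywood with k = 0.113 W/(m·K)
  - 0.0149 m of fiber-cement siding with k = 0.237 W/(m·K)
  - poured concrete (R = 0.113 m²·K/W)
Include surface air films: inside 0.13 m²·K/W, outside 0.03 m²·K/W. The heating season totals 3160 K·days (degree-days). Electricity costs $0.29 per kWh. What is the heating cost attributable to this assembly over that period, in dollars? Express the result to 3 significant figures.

855 dollars

0.0276/0.113 = 0.2442
0.0149/0.237 = 0.06287
R_total = 0.13 + 6.16 + 0.2442 + 0.06287 + 0.113 + 0.03 = 6.74 m²·K/W
E = A × HDD × 24 / R / 1000 = 262 × 3160 × 24 / 6.74 / 1000 = 2948 kWh
Cost = 2948 × 0.29 = $854.9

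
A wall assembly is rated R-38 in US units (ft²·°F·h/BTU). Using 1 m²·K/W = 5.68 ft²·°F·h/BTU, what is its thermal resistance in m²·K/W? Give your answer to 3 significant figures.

6.69 m²·K/W

R_SI = 38/5.68 = 6.69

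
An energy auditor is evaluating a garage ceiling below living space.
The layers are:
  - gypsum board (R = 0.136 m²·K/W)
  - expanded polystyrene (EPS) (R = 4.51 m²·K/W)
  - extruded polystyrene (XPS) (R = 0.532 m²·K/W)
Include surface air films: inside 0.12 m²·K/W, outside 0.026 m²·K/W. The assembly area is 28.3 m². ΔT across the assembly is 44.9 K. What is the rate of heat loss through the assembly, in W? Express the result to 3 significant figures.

239 W

R_total = 0.12 + 0.136 + 4.51 + 0.532 + 0.026 = 5.324 m²·K/W
Q = A·ΔT/R = 28.3 × 44.9 / 5.324 = 238.7 W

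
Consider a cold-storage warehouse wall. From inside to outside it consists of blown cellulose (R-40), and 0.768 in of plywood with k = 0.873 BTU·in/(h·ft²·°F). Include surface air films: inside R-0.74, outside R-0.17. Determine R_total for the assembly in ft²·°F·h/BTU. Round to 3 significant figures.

0.768/0.873 = 0.8797
R_total = 0.74 + 40 + 0.8797 + 0.17 = 41.79 ft²·°F·h/BTU

41.8 ft²·°F·h/BTU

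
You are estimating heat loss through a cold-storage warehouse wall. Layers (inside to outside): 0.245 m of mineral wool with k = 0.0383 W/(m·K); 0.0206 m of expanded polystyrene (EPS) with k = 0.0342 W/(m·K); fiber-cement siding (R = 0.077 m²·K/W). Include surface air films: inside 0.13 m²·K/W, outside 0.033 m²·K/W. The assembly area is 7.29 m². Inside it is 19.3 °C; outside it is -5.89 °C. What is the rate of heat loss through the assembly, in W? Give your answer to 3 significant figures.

0.245/0.0383 = 6.397
0.0206/0.0342 = 0.6023
R_total = 0.13 + 6.397 + 0.6023 + 0.077 + 0.033 = 7.239 m²·K/W
Q = A·ΔT/R = 7.29 × (19.3 − (-5.89)) / 7.239 = 25.37 W

25.4 W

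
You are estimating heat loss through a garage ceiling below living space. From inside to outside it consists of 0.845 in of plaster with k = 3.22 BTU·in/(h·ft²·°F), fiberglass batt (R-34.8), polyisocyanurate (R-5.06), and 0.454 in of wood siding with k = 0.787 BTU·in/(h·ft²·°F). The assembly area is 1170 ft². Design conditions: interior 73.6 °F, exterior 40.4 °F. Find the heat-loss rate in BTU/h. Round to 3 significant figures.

954 BTU/h

0.845/3.22 = 0.2624
0.454/0.787 = 0.5769
R_total = 0.2624 + 34.8 + 5.06 + 0.5769 = 40.7 ft²·°F·h/BTU
Q = A·ΔT/R = 1170 × (73.6 − 40.4) / 40.7 = 954.4 BTU/h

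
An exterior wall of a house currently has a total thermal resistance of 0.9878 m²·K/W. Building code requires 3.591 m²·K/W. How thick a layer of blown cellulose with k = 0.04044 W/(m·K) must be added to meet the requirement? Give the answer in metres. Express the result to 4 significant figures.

0.1053 m

ΔR = 3.591 − 0.9878 = 2.6032 m²·K/W
L = ΔR × k = 2.6032 × 0.04044 = 0.10527 m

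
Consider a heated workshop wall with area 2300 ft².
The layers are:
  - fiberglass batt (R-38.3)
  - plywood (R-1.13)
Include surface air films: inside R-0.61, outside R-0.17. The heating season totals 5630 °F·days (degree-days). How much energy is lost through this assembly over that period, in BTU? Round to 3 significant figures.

R_total = 0.61 + 38.3 + 1.13 + 0.17 = 40.21 ft²·°F·h/BTU
E = A × HDD × 24 / R = 2300 × 5630 × 24 / 40.21 = 7729000 BTU

7730000 BTU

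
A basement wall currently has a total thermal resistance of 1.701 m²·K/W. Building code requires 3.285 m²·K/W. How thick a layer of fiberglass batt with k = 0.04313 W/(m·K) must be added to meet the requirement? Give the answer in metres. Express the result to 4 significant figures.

0.06832 m

ΔR = 3.285 − 1.701 = 1.584 m²·K/W
L = ΔR × k = 1.584 × 0.04313 = 0.068318 m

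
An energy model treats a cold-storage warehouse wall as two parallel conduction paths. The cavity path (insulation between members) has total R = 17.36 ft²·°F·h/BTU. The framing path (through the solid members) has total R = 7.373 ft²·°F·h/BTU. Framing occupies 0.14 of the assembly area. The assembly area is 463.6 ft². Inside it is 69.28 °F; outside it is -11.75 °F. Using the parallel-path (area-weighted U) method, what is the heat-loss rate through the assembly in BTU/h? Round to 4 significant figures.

2574 BTU/h

U_eff = 0.86/17.36 + 0.14/7.373 = 0.049539 + 0.018988 = 0.068527
R_eff = 1/U_eff = 14.593 ft²·°F·h/BTU
Q = 463.6 × (69.28 − (-11.75)) / 14.593 = 2574.3 BTU/h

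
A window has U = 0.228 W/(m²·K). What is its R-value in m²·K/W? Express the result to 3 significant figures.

R = 1/U = 1/0.228 = 4.386

4.39 m²·K/W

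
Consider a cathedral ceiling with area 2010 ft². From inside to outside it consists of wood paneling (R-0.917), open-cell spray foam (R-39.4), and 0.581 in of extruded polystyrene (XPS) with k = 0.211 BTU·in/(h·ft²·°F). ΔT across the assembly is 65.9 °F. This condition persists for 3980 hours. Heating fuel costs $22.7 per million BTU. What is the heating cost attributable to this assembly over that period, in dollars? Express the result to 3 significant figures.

0.581/0.211 = 2.754
R_total = 0.917 + 39.4 + 2.754 = 43.07 ft²·°F·h/BTU
Q = 2010 × 65.9 / 43.07 = 3075 BTU/h
E = 3075 × 3980 = 12240000 BTU
Cost = 12240000/10⁶ × 22.7 = $277.8

278 dollars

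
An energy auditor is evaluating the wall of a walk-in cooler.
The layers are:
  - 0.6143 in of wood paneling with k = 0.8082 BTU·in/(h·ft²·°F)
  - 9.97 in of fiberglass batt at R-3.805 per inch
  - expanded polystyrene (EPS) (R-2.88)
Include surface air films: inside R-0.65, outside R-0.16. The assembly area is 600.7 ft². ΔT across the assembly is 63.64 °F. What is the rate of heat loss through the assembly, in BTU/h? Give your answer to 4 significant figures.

0.6143/0.8082 = 0.76008
9.97 × 3.805 = 37.936
R_total = 0.65 + 0.76008 + 37.936 + 2.88 + 0.16 = 42.386 ft²·°F·h/BTU
Q = A·ΔT/R = 600.7 × 63.64 / 42.386 = 901.92 BTU/h

901.9 BTU/h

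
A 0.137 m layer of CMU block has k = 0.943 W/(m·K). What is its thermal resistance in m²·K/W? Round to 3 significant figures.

R = L/k = 0.137/0.943 = 0.1453 m²·K/W

0.145 m²·K/W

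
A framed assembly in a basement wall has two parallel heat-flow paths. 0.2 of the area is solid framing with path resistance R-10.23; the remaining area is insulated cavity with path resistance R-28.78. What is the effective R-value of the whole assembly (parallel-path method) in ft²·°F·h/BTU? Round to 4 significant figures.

21.12 ft²·°F·h/BTU

U_eff = 0.8/28.78 + 0.2/10.23 = 0.027797 + 0.01955 = 0.047347
R_eff = 1/U_eff = 21.12 ft²·°F·h/BTU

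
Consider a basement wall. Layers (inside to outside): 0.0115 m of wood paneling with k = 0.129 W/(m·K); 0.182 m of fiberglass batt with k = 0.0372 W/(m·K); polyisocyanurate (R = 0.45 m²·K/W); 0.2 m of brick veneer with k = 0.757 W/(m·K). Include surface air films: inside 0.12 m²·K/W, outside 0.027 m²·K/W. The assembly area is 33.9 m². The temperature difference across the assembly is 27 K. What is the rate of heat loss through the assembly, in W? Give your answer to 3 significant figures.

0.0115/0.129 = 0.08915
0.182/0.0372 = 4.892
0.2/0.757 = 0.2642
R_total = 0.12 + 0.08915 + 4.892 + 0.45 + 0.2642 + 0.027 = 5.843 m²·K/W
Q = A·ΔT/R = 33.9 × 27 / 5.843 = 156.7 W

157 W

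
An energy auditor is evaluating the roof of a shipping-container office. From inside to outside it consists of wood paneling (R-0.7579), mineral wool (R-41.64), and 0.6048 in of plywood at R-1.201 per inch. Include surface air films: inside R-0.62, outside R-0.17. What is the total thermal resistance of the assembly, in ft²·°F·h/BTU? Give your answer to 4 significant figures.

0.6048 × 1.201 = 0.72636
R_total = 0.62 + 0.7579 + 41.64 + 0.72636 + 0.17 = 43.914 ft²·°F·h/BTU

43.91 ft²·°F·h/BTU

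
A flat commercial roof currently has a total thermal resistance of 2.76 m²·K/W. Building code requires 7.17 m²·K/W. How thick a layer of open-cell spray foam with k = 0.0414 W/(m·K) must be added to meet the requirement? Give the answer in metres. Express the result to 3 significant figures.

0.183 m

ΔR = 7.17 − 2.76 = 4.41 m²·K/W
L = ΔR × k = 4.41 × 0.0414 = 0.1826 m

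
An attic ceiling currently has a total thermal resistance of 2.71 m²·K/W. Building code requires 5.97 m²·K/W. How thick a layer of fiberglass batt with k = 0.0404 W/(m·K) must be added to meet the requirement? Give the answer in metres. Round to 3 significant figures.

0.132 m

ΔR = 5.97 − 2.71 = 3.26 m²·K/W
L = ΔR × k = 3.26 × 0.0404 = 0.1317 m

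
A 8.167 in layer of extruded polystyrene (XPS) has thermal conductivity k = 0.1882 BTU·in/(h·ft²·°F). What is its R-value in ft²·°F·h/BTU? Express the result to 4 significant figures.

43.40 ft²·°F·h/BTU

R = L/k = 8.167/0.1882 = 43.395 ft²·°F·h/BTU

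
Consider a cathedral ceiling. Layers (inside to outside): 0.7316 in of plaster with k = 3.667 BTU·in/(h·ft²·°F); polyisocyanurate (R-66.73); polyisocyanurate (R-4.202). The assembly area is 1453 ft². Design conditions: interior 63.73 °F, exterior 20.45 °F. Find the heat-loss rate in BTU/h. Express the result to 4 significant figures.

0.7316/3.667 = 0.19951
R_total = 0.19951 + 66.73 + 4.202 = 71.132 ft²·°F·h/BTU
Q = A·ΔT/R = 1453 × (63.73 − 20.45) / 71.132 = 884.08 BTU/h

884.1 BTU/h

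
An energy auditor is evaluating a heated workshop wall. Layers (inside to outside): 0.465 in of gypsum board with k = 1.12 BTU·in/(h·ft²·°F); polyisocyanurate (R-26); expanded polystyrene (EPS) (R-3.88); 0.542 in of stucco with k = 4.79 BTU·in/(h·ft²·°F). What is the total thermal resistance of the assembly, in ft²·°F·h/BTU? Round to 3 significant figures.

0.465/1.12 = 0.4152
0.542/4.79 = 0.1132
R_total = 0.4152 + 26 + 3.88 + 0.1132 = 30.41 ft²·°F·h/BTU

30.4 ft²·°F·h/BTU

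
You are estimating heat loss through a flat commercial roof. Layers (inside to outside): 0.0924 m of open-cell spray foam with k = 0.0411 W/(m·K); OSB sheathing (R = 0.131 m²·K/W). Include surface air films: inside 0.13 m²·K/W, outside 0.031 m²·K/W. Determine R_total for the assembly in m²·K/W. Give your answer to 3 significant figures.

0.0924/0.0411 = 2.248
R_total = 0.13 + 2.248 + 0.131 + 0.031 = 2.54 m²·K/W

2.54 m²·K/W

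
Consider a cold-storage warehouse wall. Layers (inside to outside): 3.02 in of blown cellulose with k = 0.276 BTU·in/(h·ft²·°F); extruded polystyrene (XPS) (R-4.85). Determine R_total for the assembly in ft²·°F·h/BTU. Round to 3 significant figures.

3.02/0.276 = 10.94
R_total = 10.94 + 4.85 = 15.79 ft²·°F·h/BTU

15.8 ft²·°F·h/BTU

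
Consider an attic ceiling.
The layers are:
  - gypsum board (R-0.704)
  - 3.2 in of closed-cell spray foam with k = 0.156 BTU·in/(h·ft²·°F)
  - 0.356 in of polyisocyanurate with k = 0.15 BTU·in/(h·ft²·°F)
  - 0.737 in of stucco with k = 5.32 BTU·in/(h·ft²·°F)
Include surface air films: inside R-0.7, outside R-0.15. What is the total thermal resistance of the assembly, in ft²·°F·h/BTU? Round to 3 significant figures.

24.6 ft²·°F·h/BTU

3.2/0.156 = 20.51
0.356/0.15 = 2.373
0.737/5.32 = 0.1385
R_total = 0.7 + 0.704 + 20.51 + 2.373 + 0.1385 + 0.15 = 24.58 ft²·°F·h/BTU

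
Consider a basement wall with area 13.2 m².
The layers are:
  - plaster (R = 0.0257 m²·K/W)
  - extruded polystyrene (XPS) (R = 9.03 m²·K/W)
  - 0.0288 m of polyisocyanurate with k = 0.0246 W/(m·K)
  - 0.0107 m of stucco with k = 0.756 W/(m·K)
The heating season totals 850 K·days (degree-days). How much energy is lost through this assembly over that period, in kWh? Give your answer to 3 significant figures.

26.3 kWh

0.0288/0.0246 = 1.171
0.0107/0.756 = 0.01415
R_total = 0.0257 + 9.03 + 1.171 + 0.01415 = 10.24 m²·K/W
E = A × HDD × 24 / R / 1000 = 13.2 × 850 × 24 / 10.24 / 1000 = 26.3 kWh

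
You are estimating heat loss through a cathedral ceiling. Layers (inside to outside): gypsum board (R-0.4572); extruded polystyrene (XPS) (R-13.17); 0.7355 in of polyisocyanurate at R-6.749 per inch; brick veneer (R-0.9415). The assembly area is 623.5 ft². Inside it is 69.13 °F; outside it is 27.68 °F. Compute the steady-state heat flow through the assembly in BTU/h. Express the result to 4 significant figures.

1323 BTU/h

0.7355 × 6.749 = 4.9639
R_total = 0.4572 + 13.17 + 4.9639 + 0.9415 = 19.533 ft²·°F·h/BTU
Q = A·ΔT/R = 623.5 × (69.13 − 27.68) / 19.533 = 1323.1 BTU/h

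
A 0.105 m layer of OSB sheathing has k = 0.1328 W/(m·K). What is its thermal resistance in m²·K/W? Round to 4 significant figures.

0.7907 m²·K/W

R = L/k = 0.105/0.1328 = 0.79066 m²·K/W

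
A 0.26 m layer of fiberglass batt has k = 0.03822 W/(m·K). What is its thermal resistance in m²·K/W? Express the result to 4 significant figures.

6.803 m²·K/W

R = L/k = 0.26/0.03822 = 6.8027 m²·K/W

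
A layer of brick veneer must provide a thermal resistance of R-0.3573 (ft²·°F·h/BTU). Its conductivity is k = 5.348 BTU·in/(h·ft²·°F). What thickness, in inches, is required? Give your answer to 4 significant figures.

L = R × k = 0.3573 × 5.348 = 1.9108 in

1.911 in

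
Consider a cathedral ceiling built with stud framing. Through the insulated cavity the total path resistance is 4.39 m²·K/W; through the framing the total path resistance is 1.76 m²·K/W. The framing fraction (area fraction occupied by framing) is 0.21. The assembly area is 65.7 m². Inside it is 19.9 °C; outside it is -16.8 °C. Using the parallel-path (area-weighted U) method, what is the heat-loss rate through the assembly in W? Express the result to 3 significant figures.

U_eff = 0.79/4.39 + 0.21/1.76 = 0.18 + 0.1193 = 0.2993
R_eff = 1/U_eff = 3.341 m²·K/W
Q = 65.7 × (19.9 − (-16.8)) / 3.341 = 721.6 W

722 W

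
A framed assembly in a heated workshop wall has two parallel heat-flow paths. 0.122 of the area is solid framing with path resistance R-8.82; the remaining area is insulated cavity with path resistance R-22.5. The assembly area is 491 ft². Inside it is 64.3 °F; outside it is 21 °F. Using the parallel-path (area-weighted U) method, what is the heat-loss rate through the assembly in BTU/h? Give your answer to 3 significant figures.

1120 BTU/h

U_eff = 0.878/22.5 + 0.122/8.82 = 0.03902 + 0.01383 = 0.05285
R_eff = 1/U_eff = 18.92 ft²·°F·h/BTU
Q = 491 × (64.3 − 21) / 18.92 = 1124 BTU/h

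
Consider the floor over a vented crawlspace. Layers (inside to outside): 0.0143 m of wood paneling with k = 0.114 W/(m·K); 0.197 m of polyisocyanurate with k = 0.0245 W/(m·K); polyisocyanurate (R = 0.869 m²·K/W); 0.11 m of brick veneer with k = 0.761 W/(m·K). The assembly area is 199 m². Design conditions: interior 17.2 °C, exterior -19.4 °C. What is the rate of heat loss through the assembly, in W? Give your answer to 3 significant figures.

793 W

0.0143/0.114 = 0.1254
0.197/0.0245 = 8.041
0.11/0.761 = 0.1445
R_total = 0.1254 + 8.041 + 0.869 + 0.1445 = 9.18 m²·K/W
Q = A·ΔT/R = 199 × (17.2 − (-19.4)) / 9.18 = 793.4 W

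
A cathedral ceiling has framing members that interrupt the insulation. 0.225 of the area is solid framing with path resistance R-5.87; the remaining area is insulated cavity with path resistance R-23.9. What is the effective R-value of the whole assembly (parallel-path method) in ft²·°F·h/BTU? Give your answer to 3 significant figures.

14.1 ft²·°F·h/BTU

U_eff = 0.775/23.9 + 0.225/5.87 = 0.03243 + 0.03833 = 0.07076
R_eff = 1/U_eff = 14.13 ft²·°F·h/BTU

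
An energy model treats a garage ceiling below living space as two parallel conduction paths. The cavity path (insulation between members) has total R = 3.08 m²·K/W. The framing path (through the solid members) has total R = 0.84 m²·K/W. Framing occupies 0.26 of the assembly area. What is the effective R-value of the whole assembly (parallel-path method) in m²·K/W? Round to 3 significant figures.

U_eff = 0.74/3.08 + 0.26/0.84 = 0.2403 + 0.3095 = 0.5498
R_eff = 1/U_eff = 1.819 m²·K/W

1.82 m²·K/W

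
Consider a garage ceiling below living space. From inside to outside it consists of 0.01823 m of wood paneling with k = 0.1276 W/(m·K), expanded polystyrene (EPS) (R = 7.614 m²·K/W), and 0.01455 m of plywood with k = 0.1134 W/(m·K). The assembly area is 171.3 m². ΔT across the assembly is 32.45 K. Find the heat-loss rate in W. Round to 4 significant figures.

705.0 W

0.01823/0.1276 = 0.14287
0.01455/0.1134 = 0.12831
R_total = 0.14287 + 7.614 + 0.12831 = 7.8852 m²·K/W
Q = A·ΔT/R = 171.3 × 32.45 / 7.8852 = 704.95 W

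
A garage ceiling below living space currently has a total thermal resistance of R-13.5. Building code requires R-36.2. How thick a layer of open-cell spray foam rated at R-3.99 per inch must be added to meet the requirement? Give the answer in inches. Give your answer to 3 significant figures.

ΔR = 36.2 − 13.5 = 22.7 ft²·°F·h/BTU
L = ΔR / (R/in) = 22.7/3.99 = 5.689 in

5.69 in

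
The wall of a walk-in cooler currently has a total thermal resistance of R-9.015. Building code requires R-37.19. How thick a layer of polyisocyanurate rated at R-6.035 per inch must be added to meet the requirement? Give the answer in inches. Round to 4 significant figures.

ΔR = 37.19 − 9.015 = 28.175 ft²·°F·h/BTU
L = ΔR / (R/in) = 28.175/6.035 = 4.6686 in

4.669 in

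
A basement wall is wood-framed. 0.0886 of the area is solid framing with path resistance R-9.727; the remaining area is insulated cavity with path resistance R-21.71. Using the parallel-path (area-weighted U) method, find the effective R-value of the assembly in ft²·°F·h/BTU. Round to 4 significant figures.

U_eff = 0.9114/21.71 + 0.0886/9.727 = 0.041981 + 0.0091087 = 0.051089
R_eff = 1/U_eff = 19.574 ft²·°F·h/BTU

19.57 ft²·°F·h/BTU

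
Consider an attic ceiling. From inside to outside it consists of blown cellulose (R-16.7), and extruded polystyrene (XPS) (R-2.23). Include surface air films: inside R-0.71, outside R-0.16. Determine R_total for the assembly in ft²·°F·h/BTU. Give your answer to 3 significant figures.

19.8 ft²·°F·h/BTU

R_total = 0.71 + 16.7 + 2.23 + 0.16 = 19.8 ft²·°F·h/BTU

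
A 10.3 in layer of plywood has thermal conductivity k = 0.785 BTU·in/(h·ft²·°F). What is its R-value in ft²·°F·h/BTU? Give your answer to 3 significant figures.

R = L/k = 10.3/0.785 = 13.12 ft²·°F·h/BTU

13.1 ft²·°F·h/BTU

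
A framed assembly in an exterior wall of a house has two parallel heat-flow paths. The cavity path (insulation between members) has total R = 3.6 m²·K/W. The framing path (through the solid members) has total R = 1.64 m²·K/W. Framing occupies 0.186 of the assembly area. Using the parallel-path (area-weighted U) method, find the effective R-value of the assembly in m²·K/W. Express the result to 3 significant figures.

U_eff = 0.814/3.6 + 0.186/1.64 = 0.2261 + 0.1134 = 0.3395
R_eff = 1/U_eff = 2.945 m²·K/W

2.95 m²·K/W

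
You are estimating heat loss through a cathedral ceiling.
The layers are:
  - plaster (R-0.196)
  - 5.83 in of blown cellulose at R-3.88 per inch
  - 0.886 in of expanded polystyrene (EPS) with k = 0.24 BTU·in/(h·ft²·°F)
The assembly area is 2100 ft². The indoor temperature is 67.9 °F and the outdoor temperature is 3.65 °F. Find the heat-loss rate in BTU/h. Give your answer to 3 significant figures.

5090 BTU/h

5.83 × 3.88 = 22.62
0.886/0.24 = 3.692
R_total = 0.196 + 22.62 + 3.692 = 26.51 ft²·°F·h/BTU
Q = A·ΔT/R = 2100 × (67.9 − 3.65) / 26.51 = 5090 BTU/h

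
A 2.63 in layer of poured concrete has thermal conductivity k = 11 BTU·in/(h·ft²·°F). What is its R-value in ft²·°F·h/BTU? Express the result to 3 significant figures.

R = L/k = 2.63/11 = 0.2391 ft²·°F·h/BTU

0.239 ft²·°F·h/BTU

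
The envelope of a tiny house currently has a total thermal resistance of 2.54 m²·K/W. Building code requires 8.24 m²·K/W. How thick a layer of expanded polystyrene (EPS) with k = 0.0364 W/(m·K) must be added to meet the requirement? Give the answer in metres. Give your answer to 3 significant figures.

ΔR = 8.24 − 2.54 = 5.7 m²·K/W
L = ΔR × k = 5.7 × 0.0364 = 0.2075 m

0.207 m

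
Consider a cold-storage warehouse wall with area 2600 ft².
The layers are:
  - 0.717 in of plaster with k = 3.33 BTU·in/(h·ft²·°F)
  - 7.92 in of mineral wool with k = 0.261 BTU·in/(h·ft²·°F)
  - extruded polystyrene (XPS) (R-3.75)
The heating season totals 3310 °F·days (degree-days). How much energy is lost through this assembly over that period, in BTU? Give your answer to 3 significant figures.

6020000 BTU

0.717/3.33 = 0.2153
7.92/0.261 = 30.34
R_total = 0.2153 + 30.34 + 3.75 = 34.31 ft²·°F·h/BTU
E = A × HDD × 24 / R = 2600 × 3310 × 24 / 34.31 = 6020000 BTU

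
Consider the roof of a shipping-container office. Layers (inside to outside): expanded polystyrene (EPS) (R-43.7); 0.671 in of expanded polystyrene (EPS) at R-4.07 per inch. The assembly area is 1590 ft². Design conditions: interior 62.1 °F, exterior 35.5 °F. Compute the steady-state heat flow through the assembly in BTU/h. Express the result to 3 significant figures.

911 BTU/h

0.671 × 4.07 = 2.731
R_total = 43.7 + 2.731 = 46.43 ft²·°F·h/BTU
Q = A·ΔT/R = 1590 × (62.1 − 35.5) / 46.43 = 910.9 BTU/h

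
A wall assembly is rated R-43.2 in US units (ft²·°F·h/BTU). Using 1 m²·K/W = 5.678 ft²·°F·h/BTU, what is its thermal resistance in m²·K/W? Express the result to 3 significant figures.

7.61 m²·K/W

R_SI = 43.2/5.678 = 7.608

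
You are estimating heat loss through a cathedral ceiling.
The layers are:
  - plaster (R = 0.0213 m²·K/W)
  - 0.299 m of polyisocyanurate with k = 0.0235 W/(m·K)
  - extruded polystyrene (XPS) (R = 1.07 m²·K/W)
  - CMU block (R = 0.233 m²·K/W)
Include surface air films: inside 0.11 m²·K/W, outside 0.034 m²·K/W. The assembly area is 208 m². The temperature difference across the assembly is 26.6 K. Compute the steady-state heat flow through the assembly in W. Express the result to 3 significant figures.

390 W

0.299/0.0235 = 12.72
R_total = 0.11 + 0.0213 + 12.72 + 1.07 + 0.233 + 0.034 = 14.19 m²·K/W
Q = A·ΔT/R = 208 × 26.6 / 14.19 = 389.9 W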